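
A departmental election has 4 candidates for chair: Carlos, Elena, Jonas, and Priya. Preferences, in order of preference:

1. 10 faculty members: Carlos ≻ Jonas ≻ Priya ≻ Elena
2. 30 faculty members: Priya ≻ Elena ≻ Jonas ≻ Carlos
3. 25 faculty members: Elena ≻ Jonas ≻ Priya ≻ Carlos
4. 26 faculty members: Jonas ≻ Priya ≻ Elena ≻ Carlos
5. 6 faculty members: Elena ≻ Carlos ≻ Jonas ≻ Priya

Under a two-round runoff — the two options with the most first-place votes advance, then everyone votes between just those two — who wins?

Priya

Round 1 first-place votes: Carlos 10, Elena 31, Jonas 26, Priya 30.
Elena and Priya advance.
Runoff: Elena is preferred to Priya by 31 voters; Priya by 66.
Priya wins the runoff.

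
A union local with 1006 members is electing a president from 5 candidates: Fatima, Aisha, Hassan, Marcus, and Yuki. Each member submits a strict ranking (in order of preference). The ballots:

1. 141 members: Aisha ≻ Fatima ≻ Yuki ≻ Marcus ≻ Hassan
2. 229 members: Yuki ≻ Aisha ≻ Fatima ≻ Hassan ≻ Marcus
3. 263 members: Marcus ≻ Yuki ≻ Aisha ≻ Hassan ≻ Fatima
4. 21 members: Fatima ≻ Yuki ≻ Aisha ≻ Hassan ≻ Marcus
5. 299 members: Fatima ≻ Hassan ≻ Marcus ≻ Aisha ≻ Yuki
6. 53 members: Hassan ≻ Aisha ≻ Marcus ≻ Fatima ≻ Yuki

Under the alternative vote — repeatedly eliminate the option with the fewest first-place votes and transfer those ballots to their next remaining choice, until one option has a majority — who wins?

Fatima

Round 1: Fatima 320, Aisha 141, Hassan 53, Marcus 263, Yuki 229. Eliminate Hassan.
Round 2: Fatima 320, Aisha 194, Marcus 263, Yuki 229. Eliminate Aisha.
Round 3: Fatima 461, Marcus 316, Yuki 229. Eliminate Yuki.
Round 4: Fatima 690, Marcus 316. Fatima has a majority.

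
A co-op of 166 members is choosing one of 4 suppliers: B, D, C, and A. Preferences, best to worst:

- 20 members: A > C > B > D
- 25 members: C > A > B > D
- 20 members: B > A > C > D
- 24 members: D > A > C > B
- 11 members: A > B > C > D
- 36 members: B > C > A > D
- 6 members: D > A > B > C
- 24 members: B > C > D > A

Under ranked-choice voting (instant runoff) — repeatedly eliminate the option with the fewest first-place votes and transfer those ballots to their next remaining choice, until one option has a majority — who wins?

A

Round 1: B 80, D 30, C 25, A 31. Eliminate C.
Round 2: B 80, D 30, A 56. Eliminate D.
Round 3: B 80, A 86. A has a majority.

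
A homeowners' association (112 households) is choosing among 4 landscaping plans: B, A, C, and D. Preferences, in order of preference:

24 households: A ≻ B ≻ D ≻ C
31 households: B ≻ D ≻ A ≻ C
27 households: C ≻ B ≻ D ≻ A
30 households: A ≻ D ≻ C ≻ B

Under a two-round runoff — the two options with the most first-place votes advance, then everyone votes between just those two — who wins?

B

Round 1 first-place votes: B 31, A 54, C 27, D 0.
A and B advance.
Runoff: A is preferred to B by 54 voters; B by 58.
B wins the runoff.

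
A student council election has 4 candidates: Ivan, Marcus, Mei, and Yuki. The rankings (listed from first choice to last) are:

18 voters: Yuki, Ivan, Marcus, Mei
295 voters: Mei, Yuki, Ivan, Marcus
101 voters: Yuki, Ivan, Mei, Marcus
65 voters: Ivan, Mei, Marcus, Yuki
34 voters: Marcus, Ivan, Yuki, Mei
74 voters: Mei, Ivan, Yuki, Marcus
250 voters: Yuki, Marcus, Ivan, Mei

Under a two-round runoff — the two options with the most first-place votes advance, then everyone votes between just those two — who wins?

Mei

Round 1 first-place votes: Ivan 65, Marcus 34, Mei 369, Yuki 369.
Yuki and Mei advance.
Runoff: Yuki is preferred to Mei by 403 voters; Mei by 434.
Mei wins the runoff.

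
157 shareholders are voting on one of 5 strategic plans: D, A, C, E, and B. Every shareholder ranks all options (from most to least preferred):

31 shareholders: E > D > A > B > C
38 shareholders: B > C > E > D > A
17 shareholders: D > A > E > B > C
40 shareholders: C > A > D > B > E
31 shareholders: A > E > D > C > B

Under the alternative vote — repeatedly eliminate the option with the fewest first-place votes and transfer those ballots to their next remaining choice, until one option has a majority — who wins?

Round 1: D 17, A 31, C 40, E 31, B 38. Eliminate D.
Round 2: A 48, C 40, E 31, B 38. Eliminate E.
Round 3: A 79, C 40, B 38. A has a majority.

A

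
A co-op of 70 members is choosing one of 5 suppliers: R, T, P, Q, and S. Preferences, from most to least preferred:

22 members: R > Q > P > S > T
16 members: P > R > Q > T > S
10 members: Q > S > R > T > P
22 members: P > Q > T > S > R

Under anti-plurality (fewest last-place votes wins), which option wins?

Last-place votes: R 22, T 22, P 10, Q 0, S 16.
Q is ranked last by the fewest voters, so Q wins.

Q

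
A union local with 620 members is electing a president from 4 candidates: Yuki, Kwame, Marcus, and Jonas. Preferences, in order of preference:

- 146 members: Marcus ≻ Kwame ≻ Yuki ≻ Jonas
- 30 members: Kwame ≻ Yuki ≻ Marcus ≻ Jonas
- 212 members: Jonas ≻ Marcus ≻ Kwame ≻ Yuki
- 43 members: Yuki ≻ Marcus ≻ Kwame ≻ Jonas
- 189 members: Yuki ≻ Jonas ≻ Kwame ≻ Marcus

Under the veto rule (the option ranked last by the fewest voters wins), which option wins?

Kwame

Last-place votes: Yuki 212, Kwame 0, Marcus 189, Jonas 219.
Kwame is ranked last by the fewest voters, so Kwame wins.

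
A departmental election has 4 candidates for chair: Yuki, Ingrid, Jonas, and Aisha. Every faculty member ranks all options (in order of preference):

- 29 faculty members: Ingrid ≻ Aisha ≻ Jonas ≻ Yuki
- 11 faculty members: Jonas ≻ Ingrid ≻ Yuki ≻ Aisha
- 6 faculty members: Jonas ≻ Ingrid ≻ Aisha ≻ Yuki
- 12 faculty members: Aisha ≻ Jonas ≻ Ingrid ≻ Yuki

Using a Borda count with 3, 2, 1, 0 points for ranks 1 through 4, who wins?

Yuki: 29·0 + 11·1 + 6·0 + 12·0 = 11
Ingrid: 29·3 + 11·2 + 6·2 + 12·1 = 133
Jonas: 29·1 + 11·3 + 6·3 + 12·2 = 104
Aisha: 29·2 + 11·0 + 6·1 + 12·3 = 100
Ingrid has the highest Borda score (133).

Ingrid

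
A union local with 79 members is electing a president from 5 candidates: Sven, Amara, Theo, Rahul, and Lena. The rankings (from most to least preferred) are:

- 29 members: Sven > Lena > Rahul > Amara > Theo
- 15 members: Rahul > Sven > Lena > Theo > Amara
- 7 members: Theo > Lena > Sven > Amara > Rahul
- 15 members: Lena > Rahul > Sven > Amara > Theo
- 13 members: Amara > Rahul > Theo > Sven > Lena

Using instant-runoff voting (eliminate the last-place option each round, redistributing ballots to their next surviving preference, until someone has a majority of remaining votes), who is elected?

Rahul

Round 1: Sven 29, Amara 13, Theo 7, Rahul 15, Lena 15. Eliminate Theo.
Round 2: Sven 29, Amara 13, Rahul 15, Lena 22. Eliminate Amara.
Round 3: Sven 29, Rahul 28, Lena 22. Eliminate Lena.
Round 4: Sven 36, Rahul 43. Rahul has a majority.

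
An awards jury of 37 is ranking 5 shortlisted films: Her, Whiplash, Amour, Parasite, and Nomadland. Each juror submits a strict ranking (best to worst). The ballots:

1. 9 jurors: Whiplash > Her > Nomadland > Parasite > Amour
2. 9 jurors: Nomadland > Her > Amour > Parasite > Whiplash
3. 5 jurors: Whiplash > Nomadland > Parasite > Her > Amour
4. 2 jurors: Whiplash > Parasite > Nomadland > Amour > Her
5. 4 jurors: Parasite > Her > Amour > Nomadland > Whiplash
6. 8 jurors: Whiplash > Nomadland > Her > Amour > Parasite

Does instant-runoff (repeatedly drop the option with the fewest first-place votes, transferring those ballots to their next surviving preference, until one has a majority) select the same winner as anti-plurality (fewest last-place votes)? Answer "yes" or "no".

no

Instant-runoff — R1 Her 0, Whiplash 24, Amour 0, Parasite 4, Nomadland 9 (Whiplash winner). Winner: Whiplash.
Anti-plurality — last-place votes: Her 2, Whiplash 13, Amour 14, Parasite 8, Nomadland 0. Winner: Nomadland.
The two methods disagree.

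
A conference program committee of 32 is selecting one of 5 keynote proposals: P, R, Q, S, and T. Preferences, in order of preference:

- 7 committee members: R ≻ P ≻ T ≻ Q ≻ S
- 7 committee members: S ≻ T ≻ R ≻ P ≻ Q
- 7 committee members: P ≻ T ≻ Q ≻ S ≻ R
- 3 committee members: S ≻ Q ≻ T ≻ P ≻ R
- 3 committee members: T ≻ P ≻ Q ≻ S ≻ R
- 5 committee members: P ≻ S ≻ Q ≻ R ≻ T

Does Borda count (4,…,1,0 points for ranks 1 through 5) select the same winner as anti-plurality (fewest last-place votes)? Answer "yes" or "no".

yes

Borda — scores: P 88, R 47, Q 46, S 65, T 74. Winner: P.
Anti-plurality — last-place votes: P 0, R 13, Q 7, S 7, T 5. Winner: P.
The two methods agree.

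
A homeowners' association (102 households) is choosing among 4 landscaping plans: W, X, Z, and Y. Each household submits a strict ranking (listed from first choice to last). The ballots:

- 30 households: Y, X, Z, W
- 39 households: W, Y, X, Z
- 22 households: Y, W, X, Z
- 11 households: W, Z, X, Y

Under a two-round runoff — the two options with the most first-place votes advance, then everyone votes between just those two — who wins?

Round 1 first-place votes: W 50, X 0, Z 0, Y 52.
Y and W advance.
Runoff: Y is preferred to W by 52 voters; W by 50.
Y wins the runoff.

Y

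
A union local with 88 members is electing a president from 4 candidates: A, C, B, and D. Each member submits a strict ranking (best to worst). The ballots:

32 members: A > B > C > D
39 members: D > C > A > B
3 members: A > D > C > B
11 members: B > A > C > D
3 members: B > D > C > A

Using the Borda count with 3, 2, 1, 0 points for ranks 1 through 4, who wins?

A

A: 32·3 + 39·1 + 3·3 + 11·2 + 3·0 = 166
C: 32·1 + 39·2 + 3·1 + 11·1 + 3·1 = 127
B: 32·2 + 39·0 + 3·0 + 11·3 + 3·3 = 106
D: 32·0 + 39·3 + 3·2 + 11·0 + 3·2 = 129
A has the highest Borda score (166).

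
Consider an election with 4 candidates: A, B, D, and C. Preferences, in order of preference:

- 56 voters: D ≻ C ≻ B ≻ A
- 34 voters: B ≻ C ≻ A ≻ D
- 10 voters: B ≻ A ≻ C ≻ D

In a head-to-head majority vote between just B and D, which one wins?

Voters preferring B to D: 44; preferring D to B: 56.
D wins the head-to-head.

D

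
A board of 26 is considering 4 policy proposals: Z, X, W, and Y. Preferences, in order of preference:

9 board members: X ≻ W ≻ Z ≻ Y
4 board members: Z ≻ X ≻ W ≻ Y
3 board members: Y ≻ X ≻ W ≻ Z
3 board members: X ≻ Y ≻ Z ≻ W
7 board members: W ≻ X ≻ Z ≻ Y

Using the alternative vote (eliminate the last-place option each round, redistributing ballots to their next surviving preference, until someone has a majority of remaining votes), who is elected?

Round 1: Z 4, X 12, W 7, Y 3. Eliminate Y.
Round 2: Z 4, X 15, W 7. X has a majority.

X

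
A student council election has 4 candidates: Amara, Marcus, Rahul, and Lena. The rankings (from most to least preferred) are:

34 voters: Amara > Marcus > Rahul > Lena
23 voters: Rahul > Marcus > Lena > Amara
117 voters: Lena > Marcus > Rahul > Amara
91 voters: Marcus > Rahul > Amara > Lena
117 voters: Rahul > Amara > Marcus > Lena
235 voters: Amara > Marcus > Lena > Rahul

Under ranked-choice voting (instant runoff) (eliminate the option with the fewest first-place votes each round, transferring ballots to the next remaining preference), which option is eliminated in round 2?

Lena

Round 1: Amara 269, Marcus 91, Rahul 140, Lena 117. Eliminate Marcus.
Round 2: Amara 269, Rahul 231, Lena 117. Eliminate Lena.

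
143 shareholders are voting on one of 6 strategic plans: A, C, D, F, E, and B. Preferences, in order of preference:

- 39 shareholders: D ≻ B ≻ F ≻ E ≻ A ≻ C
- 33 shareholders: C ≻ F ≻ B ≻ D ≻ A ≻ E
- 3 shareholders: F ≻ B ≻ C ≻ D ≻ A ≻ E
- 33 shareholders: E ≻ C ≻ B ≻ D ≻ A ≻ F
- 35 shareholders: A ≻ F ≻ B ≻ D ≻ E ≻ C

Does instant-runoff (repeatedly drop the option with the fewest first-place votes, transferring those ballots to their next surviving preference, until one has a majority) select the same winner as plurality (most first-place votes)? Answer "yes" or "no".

yes

Instant-runoff — R1 A 35, C 33, D 39, F 3, E 33, B 0 (B out); R2 A 35, C 33, D 39, F 3, E 33 (F out); R3 A 35, C 36, D 39, E 33 (E out); R4 A 35, C 69, D 39 (A out); R5 C 69, D 74 (D winner). Winner: D.
Plurality — first-place votes: A 35, C 33, D 39, F 3, E 33, B 0. Winner: D.
The two methods agree.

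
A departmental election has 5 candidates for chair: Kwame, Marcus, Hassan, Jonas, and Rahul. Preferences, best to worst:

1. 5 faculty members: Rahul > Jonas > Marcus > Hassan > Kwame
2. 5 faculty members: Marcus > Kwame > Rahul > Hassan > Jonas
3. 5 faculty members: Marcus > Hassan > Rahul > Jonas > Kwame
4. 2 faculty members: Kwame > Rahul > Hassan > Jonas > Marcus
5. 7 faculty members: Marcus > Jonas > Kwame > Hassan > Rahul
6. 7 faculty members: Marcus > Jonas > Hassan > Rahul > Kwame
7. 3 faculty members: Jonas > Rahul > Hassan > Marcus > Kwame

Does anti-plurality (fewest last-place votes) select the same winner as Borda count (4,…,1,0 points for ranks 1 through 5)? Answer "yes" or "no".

no

Anti-plurality — last-place votes: Kwame 20, Marcus 2, Hassan 0, Jonas 5, Rahul 7. Winner: Hassan.
Borda — scores: Kwame 37, Marcus 109, Hassan 56, Jonas 76, Rahul 62. Winner: Marcus.
The two methods disagree.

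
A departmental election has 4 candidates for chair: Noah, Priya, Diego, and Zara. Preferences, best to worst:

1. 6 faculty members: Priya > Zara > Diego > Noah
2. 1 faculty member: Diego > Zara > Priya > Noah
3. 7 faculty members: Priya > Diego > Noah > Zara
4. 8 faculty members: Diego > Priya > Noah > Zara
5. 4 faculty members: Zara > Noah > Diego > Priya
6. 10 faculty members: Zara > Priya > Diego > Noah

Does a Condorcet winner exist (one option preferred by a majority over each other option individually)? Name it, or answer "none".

Priya vs Noah: 32–4 for Priya.
Priya vs Diego: 23–13 for Priya.
Priya vs Zara: 21–15 for Priya.
Priya beats every other option head-to-head.

Priya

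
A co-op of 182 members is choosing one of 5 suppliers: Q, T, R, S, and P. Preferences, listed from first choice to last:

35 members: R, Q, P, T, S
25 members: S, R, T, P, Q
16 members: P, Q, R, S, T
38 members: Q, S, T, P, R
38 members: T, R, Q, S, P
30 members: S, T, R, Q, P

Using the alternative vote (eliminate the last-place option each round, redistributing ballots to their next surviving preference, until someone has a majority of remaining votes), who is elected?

Round 1: Q 38, T 38, R 35, S 55, P 16. Eliminate P.
Round 2: Q 54, T 38, R 35, S 55. Eliminate R.
Round 3: Q 89, T 38, S 55. Eliminate T.
Round 4: Q 127, S 55. Q has a majority.

Q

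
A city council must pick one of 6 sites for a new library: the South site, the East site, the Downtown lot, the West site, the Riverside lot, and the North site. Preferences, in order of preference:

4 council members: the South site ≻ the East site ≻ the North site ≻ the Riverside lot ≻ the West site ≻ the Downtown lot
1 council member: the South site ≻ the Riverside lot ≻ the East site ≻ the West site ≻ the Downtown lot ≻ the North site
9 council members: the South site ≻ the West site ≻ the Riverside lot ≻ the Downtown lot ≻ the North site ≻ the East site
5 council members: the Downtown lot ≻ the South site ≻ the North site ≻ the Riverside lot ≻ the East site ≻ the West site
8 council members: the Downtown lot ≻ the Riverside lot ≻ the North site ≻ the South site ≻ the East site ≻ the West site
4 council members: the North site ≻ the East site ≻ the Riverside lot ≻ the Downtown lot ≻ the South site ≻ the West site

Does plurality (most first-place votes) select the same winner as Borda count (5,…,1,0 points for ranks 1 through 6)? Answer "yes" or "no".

Plurality — first-place votes: the South site 14, the East site 0, the Downtown lot 13, the West site 0, the Riverside lot 0, the North site 4. Winner: the South site.
Borda — scores: the South site 110, the East site 48, the Downtown lot 92, the West site 42, the Riverside lot 93, the North site 80. Winner: the South site.
The two methods agree.

yes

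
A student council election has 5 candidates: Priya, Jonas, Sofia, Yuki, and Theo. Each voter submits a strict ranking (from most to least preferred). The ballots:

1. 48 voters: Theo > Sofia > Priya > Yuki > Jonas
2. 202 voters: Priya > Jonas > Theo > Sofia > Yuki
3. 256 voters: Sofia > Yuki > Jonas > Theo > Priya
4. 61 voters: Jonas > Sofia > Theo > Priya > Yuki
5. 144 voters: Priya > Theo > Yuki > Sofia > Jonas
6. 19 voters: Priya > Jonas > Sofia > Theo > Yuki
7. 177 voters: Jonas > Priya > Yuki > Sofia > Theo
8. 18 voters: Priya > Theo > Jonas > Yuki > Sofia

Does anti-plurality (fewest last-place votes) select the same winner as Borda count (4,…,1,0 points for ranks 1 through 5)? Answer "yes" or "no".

Anti-plurality — last-place votes: Priya 256, Jonas 192, Sofia 18, Yuki 282, Theo 177. Winner: Sofia.
Borda — scores: Priya 2220, Jonas 2163, Sofia 1912, Yuki 1476, Theo 1479. Winner: Priya.
The two methods disagree.

no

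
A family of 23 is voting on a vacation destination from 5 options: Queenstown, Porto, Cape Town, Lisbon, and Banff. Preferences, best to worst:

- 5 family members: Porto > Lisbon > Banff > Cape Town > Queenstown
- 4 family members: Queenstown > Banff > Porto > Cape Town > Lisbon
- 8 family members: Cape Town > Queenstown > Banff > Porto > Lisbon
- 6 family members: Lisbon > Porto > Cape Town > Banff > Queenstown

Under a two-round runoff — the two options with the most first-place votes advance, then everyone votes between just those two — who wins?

Cape Town

Round 1 first-place votes: Queenstown 4, Porto 5, Cape Town 8, Lisbon 6, Banff 0.
Cape Town and Lisbon advance.
Runoff: Cape Town is preferred to Lisbon by 12 voters; Lisbon by 11.
Cape Town wins the runoff.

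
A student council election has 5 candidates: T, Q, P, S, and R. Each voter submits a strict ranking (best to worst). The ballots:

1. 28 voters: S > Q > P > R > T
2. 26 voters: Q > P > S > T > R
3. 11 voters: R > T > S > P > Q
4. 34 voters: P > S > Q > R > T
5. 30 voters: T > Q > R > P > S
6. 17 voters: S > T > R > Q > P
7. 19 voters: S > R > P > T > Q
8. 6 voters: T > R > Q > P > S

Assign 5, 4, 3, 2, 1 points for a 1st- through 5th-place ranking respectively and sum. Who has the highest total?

S

T: 28·1 + 26·2 + 11·4 + 34·1 + 30·5 + 17·4 + 19·2 + 6·5 = 444
Q: 28·4 + 26·5 + 11·1 + 34·3 + 30·4 + 17·2 + 19·1 + 6·3 = 546
P: 28·3 + 26·4 + 11·2 + 34·5 + 30·2 + 17·1 + 19·3 + 6·2 = 526
S: 28·5 + 26·3 + 11·3 + 34·4 + 30·1 + 17·5 + 19·5 + 6·1 = 603
R: 28·2 + 26·1 + 11·5 + 34·2 + 30·3 + 17·3 + 19·4 + 6·4 = 446
S has the highest Borda score (603).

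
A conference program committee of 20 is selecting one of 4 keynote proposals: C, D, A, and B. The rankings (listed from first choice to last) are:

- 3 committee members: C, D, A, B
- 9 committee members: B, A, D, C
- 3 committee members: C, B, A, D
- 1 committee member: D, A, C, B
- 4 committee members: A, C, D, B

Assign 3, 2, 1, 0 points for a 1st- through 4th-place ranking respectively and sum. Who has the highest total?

A

C: 3·3 + 9·0 + 3·3 + 1·1 + 4·2 = 27
D: 3·2 + 9·1 + 3·0 + 1·3 + 4·1 = 22
A: 3·1 + 9·2 + 3·1 + 1·2 + 4·3 = 38
B: 3·0 + 9·3 + 3·2 + 1·0 + 4·0 = 33
A has the highest Borda score (38).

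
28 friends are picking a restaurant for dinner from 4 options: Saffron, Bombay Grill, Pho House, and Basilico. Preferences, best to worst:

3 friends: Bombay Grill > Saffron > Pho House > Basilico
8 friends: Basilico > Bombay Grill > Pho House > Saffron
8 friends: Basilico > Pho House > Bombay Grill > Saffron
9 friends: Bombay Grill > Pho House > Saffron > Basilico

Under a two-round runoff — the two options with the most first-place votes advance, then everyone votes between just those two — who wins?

Round 1 first-place votes: Saffron 0, Bombay Grill 12, Pho House 0, Basilico 16.
Basilico and Bombay Grill advance.
Runoff: Basilico is preferred to Bombay Grill by 16 voters; Bombay Grill by 12.
Basilico wins the runoff.

Basilico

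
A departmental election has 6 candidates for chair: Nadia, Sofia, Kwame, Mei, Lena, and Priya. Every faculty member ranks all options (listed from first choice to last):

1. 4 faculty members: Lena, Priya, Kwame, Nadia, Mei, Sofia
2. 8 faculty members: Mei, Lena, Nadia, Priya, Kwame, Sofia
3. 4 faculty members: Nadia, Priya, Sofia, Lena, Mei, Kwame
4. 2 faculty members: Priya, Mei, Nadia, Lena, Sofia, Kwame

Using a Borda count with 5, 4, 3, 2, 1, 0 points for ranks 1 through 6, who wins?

Nadia: 4·2 + 8·3 + 4·5 + 2·3 = 58
Sofia: 4·0 + 8·0 + 4·3 + 2·1 = 14
Kwame: 4·3 + 8·1 + 4·0 + 2·0 = 20
Mei: 4·1 + 8·5 + 4·1 + 2·4 = 56
Lena: 4·5 + 8·4 + 4·2 + 2·2 = 64
Priya: 4·4 + 8·2 + 4·4 + 2·5 = 58
Lena has the highest Borda score (64).

Lena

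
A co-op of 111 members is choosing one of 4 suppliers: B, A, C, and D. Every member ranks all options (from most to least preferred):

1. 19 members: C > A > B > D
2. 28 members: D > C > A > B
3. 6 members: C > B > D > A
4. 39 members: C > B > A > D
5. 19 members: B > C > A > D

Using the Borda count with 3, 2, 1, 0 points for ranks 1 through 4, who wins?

C

B: 19·1 + 28·0 + 6·2 + 39·2 + 19·3 = 166
A: 19·2 + 28·1 + 6·0 + 39·1 + 19·1 = 124
C: 19·3 + 28·2 + 6·3 + 39·3 + 19·2 = 286
D: 19·0 + 28·3 + 6·1 + 39·0 + 19·0 = 90
C has the highest Borda score (286).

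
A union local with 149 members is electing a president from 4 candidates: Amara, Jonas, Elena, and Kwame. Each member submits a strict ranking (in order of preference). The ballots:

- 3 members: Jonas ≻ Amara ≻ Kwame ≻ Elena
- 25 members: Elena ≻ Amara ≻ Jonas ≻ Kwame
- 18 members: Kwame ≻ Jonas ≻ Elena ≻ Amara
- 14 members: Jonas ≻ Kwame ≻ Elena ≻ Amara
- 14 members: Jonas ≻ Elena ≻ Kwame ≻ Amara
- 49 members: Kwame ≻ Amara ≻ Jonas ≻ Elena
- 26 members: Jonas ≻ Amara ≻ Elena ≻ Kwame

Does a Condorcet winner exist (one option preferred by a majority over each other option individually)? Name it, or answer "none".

Jonas vs Amara: 75–74 for Jonas.
Jonas vs Elena: 124–25 for Jonas.
Jonas vs Kwame: 82–67 for Jonas.
Jonas beats every other option head-to-head.

Jonas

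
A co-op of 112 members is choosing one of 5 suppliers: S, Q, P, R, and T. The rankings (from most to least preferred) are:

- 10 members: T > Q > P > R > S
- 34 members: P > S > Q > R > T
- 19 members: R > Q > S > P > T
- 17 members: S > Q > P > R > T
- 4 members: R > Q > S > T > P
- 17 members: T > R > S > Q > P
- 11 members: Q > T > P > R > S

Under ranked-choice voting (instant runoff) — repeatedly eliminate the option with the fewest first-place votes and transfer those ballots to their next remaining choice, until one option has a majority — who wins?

P

Round 1: S 17, Q 11, P 34, R 23, T 27. Eliminate Q.
Round 2: S 17, P 34, R 23, T 38. Eliminate S.
Round 3: P 51, R 23, T 38. Eliminate R.
Round 4: P 70, T 42. P has a majority.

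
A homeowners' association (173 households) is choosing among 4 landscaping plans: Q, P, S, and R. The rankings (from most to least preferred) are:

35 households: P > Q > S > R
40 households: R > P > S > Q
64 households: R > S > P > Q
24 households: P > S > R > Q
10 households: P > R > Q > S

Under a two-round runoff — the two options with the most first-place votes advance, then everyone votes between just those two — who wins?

Round 1 first-place votes: Q 0, P 69, S 0, R 104.
R and P advance.
Runoff: R is preferred to P by 104 voters; P by 69.
R wins the runoff.

R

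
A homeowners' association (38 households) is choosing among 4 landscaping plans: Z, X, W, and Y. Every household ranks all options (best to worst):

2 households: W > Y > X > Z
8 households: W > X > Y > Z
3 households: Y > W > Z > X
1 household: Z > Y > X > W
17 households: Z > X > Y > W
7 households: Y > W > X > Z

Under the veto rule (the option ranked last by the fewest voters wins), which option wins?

Y

Last-place votes: Z 17, X 3, W 18, Y 0.
Y is ranked last by the fewest voters, so Y wins.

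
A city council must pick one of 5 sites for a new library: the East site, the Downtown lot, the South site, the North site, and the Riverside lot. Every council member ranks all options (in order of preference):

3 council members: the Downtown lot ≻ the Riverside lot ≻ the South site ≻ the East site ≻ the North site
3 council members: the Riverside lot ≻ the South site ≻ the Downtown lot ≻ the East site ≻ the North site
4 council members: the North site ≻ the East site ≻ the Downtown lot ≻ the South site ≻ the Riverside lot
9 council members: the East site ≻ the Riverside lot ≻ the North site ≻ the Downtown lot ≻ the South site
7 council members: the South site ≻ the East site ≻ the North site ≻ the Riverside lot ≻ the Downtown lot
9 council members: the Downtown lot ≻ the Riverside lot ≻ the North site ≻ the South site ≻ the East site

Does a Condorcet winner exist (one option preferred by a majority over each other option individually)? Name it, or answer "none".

none

Checking pairwise contests:
the South site beats the East site 22–13.
the East site beats the Downtown lot 20–15.
the Downtown lot beats the South site 25–10.
the East site beats the North site 22–13.
the East site beats the Riverside lot 20–15.
Every option loses at least one head-to-head, so there is no Condorcet winner.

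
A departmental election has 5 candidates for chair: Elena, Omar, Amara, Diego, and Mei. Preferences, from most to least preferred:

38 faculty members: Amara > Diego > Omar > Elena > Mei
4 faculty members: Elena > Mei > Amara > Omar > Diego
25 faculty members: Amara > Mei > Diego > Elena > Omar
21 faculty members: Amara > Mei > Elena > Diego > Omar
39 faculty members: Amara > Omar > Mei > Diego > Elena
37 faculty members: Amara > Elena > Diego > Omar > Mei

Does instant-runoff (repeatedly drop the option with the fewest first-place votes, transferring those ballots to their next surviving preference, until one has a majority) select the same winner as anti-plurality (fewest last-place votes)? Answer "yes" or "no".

yes

Instant-runoff — R1 Elena 4, Omar 0, Amara 160, Diego 0, Mei 0 (Amara winner). Winner: Amara.
Anti-plurality — last-place votes: Elena 39, Omar 46, Amara 0, Diego 4, Mei 75. Winner: Amara.
The two methods agree.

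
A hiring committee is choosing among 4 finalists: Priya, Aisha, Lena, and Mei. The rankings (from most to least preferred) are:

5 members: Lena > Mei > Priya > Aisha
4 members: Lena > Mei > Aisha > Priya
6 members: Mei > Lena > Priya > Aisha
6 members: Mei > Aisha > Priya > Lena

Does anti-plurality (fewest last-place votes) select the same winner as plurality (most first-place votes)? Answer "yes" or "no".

Anti-plurality — last-place votes: Priya 4, Aisha 11, Lena 6, Mei 0. Winner: Mei.
Plurality — first-place votes: Priya 0, Aisha 0, Lena 9, Mei 12. Winner: Mei.
The two methods agree.

yes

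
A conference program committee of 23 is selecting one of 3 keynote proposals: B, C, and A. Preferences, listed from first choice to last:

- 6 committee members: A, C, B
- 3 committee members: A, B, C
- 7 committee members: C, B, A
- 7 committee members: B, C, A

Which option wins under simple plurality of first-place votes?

First-place votes: B 7, C 7, A 9.
A has the most first-place votes.

A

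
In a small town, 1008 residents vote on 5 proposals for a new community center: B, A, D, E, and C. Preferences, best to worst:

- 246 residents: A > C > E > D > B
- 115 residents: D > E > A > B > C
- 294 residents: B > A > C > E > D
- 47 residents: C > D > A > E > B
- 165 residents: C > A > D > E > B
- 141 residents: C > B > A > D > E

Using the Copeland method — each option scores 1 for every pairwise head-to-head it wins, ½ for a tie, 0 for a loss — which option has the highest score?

A

B: loses to A, D, E, and C → score 0.
A: beats B, D, E, and C → score 4.
D: beats B; loses to A, E, and C → score 1.
E: beats B and D; loses to A and C → score 2.
C: beats B, D, and E; loses to A → score 3.
A has the best pairwise record.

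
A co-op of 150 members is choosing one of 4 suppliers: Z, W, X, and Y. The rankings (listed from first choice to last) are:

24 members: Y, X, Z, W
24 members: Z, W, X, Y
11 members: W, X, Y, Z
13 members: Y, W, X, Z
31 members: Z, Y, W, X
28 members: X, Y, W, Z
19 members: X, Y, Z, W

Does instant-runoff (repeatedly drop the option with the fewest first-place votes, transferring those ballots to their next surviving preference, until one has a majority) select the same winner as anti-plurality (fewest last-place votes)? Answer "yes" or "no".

no

Instant-runoff — R1 Z 55, W 11, X 47, Y 37 (W out); R2 Z 55, X 58, Y 37 (Y out); R3 Z 55, X 95 (X winner). Winner: X.
Anti-plurality — last-place votes: Z 52, W 43, X 31, Y 24. Winner: Y.
The two methods disagree.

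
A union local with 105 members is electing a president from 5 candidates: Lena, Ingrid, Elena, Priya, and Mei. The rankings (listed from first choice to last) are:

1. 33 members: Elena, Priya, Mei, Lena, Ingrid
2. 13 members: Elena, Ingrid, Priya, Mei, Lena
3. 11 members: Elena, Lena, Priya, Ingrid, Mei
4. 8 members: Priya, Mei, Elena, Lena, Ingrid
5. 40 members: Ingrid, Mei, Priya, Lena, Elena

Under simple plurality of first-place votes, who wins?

First-place votes: Lena 0, Ingrid 40, Elena 57, Priya 8, Mei 0.
Elena has the most first-place votes.

Elena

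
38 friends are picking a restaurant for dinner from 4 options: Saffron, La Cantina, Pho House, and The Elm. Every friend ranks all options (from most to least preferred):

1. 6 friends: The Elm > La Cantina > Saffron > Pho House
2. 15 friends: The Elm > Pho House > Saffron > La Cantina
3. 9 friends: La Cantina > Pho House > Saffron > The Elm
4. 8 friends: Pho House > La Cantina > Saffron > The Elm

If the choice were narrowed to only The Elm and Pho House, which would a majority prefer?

The Elm

Voters preferring The Elm to Pho House: 21; preferring Pho House to The Elm: 17.
The Elm wins the head-to-head.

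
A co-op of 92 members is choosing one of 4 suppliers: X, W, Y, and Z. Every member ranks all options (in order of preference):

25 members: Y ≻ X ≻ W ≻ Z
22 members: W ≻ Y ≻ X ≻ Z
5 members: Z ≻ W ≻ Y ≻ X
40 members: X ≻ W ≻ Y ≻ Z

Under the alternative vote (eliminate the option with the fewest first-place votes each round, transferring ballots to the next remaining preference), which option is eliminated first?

Z

Round 1: X 40, W 22, Y 25, Z 5. Eliminate Z.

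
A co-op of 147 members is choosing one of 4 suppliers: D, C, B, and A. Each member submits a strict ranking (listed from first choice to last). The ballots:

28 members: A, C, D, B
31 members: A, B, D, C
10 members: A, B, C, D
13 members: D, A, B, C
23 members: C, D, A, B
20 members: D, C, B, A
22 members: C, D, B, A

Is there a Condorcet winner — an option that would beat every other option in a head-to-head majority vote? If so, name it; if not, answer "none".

Checking pairwise contests:
C beats D 83–64.
A beats C 82–65.
D beats B 106–41.
D beats A 78–69.
Every option loses at least one head-to-head, so there is no Condorcet winner.

none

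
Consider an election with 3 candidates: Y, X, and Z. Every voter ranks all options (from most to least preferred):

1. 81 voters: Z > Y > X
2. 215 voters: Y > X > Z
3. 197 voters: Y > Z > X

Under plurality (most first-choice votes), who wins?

First-place votes: Y 412, X 0, Z 81.
Y has the most first-place votes.

Y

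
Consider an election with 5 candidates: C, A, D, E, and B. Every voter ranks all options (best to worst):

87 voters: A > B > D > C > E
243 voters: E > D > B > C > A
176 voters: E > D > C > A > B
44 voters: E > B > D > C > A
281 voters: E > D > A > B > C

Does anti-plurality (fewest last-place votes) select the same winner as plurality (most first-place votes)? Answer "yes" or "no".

no

Anti-plurality — last-place votes: C 281, A 287, D 0, E 87, B 176. Winner: D.
Plurality — first-place votes: C 0, A 87, D 0, E 744, B 0. Winner: E.
The two methods disagree.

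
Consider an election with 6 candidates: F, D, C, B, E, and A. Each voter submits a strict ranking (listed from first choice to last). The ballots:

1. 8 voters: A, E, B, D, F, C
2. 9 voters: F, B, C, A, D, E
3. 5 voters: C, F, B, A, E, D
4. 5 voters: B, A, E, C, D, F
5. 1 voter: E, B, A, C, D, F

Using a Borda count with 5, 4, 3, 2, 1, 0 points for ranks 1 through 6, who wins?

F: 8·1 + 9·5 + 5·4 + 5·0 + 1·0 = 73
D: 8·2 + 9·1 + 5·0 + 5·1 + 1·1 = 31
C: 8·0 + 9·3 + 5·5 + 5·2 + 1·2 = 64
B: 8·3 + 9·4 + 5·3 + 5·5 + 1·4 = 104
E: 8·4 + 9·0 + 5·1 + 5·3 + 1·5 = 57
A: 8·5 + 9·2 + 5·2 + 5·4 + 1·3 = 91
B has the highest Borda score (104).

B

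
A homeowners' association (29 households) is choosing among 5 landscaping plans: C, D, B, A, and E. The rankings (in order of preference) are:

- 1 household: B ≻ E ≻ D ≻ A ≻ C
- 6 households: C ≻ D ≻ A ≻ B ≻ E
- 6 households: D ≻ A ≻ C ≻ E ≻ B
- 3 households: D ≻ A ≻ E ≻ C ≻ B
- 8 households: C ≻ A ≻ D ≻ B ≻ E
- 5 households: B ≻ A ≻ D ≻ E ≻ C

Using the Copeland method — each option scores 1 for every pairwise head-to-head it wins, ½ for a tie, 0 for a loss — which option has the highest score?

D

C: beats B and E; loses to D and A → score 2.
D: beats C, B, A, and E → score 4.
B: beats E; loses to C, D, and A → score 1.
A: beats C, B, and E; loses to D → score 3.
E: loses to C, D, B, and A → score 0.
D has the best pairwise record.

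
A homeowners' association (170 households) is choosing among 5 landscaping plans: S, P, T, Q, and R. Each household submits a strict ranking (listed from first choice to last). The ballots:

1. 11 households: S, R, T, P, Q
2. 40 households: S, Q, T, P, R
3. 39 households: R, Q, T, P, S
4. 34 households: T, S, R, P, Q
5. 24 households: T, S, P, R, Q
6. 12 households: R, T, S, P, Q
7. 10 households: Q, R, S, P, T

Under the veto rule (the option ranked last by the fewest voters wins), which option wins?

Last-place votes: S 39, P 0, T 10, Q 81, R 40.
P is ranked last by the fewest voters, so P wins.

P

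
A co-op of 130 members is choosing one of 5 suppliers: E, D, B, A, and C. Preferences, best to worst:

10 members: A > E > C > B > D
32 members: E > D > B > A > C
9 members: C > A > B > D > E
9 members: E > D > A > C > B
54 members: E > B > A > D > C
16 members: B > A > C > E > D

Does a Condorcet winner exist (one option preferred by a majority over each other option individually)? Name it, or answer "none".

E vs D: 121–9 for E.
E vs B: 105–25 for E.
E vs A: 95–35 for E.
E vs C: 105–25 for E.
E beats every other option head-to-head.

E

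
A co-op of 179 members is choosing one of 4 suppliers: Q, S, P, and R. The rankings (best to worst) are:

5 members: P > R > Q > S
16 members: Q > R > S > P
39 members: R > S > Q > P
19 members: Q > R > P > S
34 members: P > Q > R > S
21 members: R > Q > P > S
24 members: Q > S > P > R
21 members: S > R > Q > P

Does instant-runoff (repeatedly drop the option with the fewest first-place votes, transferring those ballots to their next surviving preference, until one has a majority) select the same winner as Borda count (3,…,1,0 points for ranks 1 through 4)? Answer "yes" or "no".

yes

Instant-runoff — R1 Q 59, S 21, P 39, R 60 (S out); R2 Q 59, P 39, R 81 (P out); R3 Q 93, R 86 (Q winner). Winner: Q.
Borda — scores: Q 352, S 205, P 181, R 336. Winner: Q.
The two methods agree.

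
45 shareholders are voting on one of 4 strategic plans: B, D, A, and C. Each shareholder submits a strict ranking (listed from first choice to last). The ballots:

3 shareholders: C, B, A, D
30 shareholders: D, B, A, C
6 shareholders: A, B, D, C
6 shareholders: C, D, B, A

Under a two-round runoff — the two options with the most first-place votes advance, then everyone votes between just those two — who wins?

Round 1 first-place votes: B 0, D 30, A 6, C 9.
D and C advance.
Runoff: D is preferred to C by 36 voters; C by 9.
D wins the runoff.

D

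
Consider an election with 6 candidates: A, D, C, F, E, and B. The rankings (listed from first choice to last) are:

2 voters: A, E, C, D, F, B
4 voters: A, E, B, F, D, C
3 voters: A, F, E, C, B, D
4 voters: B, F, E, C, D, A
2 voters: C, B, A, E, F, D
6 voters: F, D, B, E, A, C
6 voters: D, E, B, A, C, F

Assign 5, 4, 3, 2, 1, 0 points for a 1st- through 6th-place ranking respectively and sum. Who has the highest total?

E

A: 2·5 + 4·5 + 3·5 + 4·0 + 2·3 + 6·1 + 6·2 = 69
D: 2·2 + 4·1 + 3·0 + 4·1 + 2·0 + 6·4 + 6·5 = 66
C: 2·3 + 4·0 + 3·2 + 4·2 + 2·5 + 6·0 + 6·1 = 36
F: 2·1 + 4·2 + 3·4 + 4·4 + 2·1 + 6·5 + 6·0 = 70
E: 2·4 + 4·4 + 3·3 + 4·3 + 2·2 + 6·2 + 6·4 = 85
B: 2·0 + 4·3 + 3·1 + 4·5 + 2·4 + 6·3 + 6·3 = 79
E has the highest Borda score (85).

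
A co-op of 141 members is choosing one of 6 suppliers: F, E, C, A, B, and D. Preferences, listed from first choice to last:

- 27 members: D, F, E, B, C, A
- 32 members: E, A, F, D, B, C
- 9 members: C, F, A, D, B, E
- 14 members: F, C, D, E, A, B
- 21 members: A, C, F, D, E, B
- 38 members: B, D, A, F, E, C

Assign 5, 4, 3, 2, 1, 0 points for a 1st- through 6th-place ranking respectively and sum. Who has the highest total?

D

F: 27·4 + 32·3 + 9·4 + 14·5 + 21·3 + 38·2 = 449
E: 27·3 + 32·5 + 9·0 + 14·2 + 21·1 + 38·1 = 328
C: 27·1 + 32·0 + 9·5 + 14·4 + 21·4 + 38·0 = 212
A: 27·0 + 32·4 + 9·3 + 14·1 + 21·5 + 38·3 = 388
B: 27·2 + 32·1 + 9·1 + 14·0 + 21·0 + 38·5 = 285
D: 27·5 + 32·2 + 9·2 + 14·3 + 21·2 + 38·4 = 453
D has the highest Borda score (453).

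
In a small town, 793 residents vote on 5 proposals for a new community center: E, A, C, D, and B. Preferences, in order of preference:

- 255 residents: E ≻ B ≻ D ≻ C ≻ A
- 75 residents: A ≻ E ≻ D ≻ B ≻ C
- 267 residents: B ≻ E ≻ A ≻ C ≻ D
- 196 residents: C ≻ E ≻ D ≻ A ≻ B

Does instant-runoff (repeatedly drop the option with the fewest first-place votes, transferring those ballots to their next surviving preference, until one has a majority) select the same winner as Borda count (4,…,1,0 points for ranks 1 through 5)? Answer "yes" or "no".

yes

Instant-runoff — R1 E 255, A 75, C 196, D 0, B 267 (D out); R2 E 255, A 75, C 196, B 267 (A out); R3 E 330, C 196, B 267 (C out); R4 E 526, B 267 (E winner). Winner: E.
Borda — scores: E 2634, A 1030, C 1306, D 1052, B 1908. Winner: E.
The two methods agree.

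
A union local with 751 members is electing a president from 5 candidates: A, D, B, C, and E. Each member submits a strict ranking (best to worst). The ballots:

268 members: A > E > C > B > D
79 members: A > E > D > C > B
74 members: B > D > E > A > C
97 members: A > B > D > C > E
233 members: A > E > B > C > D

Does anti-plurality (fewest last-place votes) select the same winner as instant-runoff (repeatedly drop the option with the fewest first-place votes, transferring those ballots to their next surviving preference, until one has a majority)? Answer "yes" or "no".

yes

Anti-plurality — last-place votes: A 0, D 501, B 79, C 74, E 97. Winner: A.
Instant-runoff — R1 A 677, D 0, B 74, C 0, E 0 (A winner). Winner: A.
The two methods agree.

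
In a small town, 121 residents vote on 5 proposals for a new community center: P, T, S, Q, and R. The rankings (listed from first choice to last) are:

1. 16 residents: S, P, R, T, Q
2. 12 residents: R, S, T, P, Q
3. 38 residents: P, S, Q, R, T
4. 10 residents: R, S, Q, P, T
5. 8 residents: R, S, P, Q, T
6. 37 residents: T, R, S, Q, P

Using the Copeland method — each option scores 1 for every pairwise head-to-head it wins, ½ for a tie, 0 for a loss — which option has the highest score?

P: beats T and Q; loses to S and R → score 2.
T: beats Q; loses to P, S, and R → score 1.
S: beats P, T, and Q; loses to R → score 3.
Q: loses to P, T, S, and R → score 0.
R: beats P, T, S, and Q → score 4.
R has the best pairwise record.

R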